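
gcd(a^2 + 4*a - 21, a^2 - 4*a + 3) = a - 3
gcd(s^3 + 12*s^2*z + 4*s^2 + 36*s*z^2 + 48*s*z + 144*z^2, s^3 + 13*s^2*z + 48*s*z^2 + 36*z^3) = s^2 + 12*s*z + 36*z^2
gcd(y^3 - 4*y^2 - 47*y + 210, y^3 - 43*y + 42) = y^2 + y - 42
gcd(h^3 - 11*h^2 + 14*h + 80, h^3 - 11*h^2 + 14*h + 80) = h^3 - 11*h^2 + 14*h + 80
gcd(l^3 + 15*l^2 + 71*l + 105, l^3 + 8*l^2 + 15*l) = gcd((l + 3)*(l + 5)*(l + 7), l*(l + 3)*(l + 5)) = l^2 + 8*l + 15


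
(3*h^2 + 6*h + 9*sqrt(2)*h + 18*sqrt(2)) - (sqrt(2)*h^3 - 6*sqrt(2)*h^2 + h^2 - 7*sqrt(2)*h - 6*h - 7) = -sqrt(2)*h^3 + 2*h^2 + 6*sqrt(2)*h^2 + 12*h + 16*sqrt(2)*h + 7 + 18*sqrt(2)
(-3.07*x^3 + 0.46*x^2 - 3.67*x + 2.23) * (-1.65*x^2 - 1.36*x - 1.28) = 5.0655*x^5 + 3.4162*x^4 + 9.3595*x^3 + 0.7229*x^2 + 1.6648*x - 2.8544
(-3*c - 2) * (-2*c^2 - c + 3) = 6*c^3 + 7*c^2 - 7*c - 6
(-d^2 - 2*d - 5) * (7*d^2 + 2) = -7*d^4 - 14*d^3 - 37*d^2 - 4*d - 10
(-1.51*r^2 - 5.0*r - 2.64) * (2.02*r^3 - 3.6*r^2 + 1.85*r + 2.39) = -3.0502*r^5 - 4.664*r^4 + 9.8737*r^3 - 3.3549*r^2 - 16.834*r - 6.3096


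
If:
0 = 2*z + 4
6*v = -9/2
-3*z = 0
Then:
No Solution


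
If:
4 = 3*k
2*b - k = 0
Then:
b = 2/3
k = 4/3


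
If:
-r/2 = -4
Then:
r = 8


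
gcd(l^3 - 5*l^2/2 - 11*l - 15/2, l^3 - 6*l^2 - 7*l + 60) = l - 5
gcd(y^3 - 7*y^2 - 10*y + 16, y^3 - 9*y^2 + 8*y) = y^2 - 9*y + 8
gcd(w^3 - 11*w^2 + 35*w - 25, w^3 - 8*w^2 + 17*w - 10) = w^2 - 6*w + 5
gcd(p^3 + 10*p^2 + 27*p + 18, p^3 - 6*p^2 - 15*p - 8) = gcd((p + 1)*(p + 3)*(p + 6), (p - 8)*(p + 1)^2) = p + 1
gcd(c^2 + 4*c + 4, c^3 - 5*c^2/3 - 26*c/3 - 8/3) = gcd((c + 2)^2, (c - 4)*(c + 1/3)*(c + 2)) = c + 2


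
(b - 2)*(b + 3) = b^2 + b - 6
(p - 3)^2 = p^2 - 6*p + 9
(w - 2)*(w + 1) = w^2 - w - 2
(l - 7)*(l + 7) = l^2 - 49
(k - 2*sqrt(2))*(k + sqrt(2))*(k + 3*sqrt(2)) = k^3 + 2*sqrt(2)*k^2 - 10*k - 12*sqrt(2)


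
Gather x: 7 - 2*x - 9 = -2*x - 2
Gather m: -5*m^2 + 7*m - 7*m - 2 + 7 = 5 - 5*m^2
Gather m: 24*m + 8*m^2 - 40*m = 8*m^2 - 16*m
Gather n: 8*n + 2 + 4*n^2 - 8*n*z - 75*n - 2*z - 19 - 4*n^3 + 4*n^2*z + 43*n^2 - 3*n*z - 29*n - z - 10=-4*n^3 + n^2*(4*z + 47) + n*(-11*z - 96) - 3*z - 27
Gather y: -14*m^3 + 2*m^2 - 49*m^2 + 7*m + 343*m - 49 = -14*m^3 - 47*m^2 + 350*m - 49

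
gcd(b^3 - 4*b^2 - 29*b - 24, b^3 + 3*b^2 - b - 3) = b^2 + 4*b + 3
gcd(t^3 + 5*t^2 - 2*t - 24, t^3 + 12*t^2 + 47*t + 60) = t^2 + 7*t + 12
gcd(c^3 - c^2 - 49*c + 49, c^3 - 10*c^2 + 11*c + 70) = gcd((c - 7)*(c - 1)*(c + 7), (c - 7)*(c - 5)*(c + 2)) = c - 7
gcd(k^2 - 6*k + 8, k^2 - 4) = k - 2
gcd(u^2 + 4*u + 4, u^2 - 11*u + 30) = 1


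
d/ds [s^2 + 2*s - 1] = 2*s + 2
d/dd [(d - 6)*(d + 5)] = 2*d - 1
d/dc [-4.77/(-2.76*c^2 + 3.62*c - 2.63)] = (17.2674 - 26.3304*c)/(2.76*c^2 - 3.62*c + 2.63)^2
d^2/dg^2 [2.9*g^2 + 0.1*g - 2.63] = 5.80000000000000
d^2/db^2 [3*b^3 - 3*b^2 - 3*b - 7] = 18*b - 6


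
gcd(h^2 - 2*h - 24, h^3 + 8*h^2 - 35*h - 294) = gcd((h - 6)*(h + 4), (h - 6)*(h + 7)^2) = h - 6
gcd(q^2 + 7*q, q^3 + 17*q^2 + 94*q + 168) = q + 7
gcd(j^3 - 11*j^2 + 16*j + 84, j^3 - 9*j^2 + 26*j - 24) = 1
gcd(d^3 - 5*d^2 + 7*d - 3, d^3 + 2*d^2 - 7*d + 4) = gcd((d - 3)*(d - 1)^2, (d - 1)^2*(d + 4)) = d^2 - 2*d + 1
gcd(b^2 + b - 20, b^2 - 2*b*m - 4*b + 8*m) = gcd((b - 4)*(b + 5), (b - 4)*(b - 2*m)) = b - 4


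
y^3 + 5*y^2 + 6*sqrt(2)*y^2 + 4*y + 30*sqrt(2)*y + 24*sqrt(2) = (y + 1)*(y + 4)*(y + 6*sqrt(2))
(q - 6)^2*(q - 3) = q^3 - 15*q^2 + 72*q - 108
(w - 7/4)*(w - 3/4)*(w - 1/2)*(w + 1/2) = w^4 - 5*w^3/2 + 17*w^2/16 + 5*w/8 - 21/64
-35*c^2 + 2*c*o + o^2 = (-5*c + o)*(7*c + o)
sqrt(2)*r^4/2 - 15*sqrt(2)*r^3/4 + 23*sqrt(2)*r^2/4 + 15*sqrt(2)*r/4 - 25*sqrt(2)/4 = (r - 5)*(r - 5/2)*(r - 1)*(sqrt(2)*r/2 + sqrt(2)/2)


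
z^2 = z^2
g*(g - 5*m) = g^2 - 5*g*m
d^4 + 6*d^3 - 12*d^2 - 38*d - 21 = (d - 3)*(d + 1)^2*(d + 7)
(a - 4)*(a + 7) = a^2 + 3*a - 28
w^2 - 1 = (w - 1)*(w + 1)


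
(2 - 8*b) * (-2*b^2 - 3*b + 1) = 16*b^3 + 20*b^2 - 14*b + 2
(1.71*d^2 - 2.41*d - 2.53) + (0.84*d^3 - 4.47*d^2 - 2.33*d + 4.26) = 0.84*d^3 - 2.76*d^2 - 4.74*d + 1.73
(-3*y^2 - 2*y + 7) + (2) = -3*y^2 - 2*y + 9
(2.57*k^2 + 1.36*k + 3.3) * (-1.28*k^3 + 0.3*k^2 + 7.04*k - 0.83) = -3.2896*k^5 - 0.9698*k^4 + 14.2768*k^3 + 8.4313*k^2 + 22.1032*k - 2.739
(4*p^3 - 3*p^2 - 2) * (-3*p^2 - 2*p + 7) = -12*p^5 + p^4 + 34*p^3 - 15*p^2 + 4*p - 14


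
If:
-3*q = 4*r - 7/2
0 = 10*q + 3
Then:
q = -3/10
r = 11/10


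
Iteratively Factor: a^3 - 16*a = (a + 4)*(a^2 - 4*a) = a*(a + 4)*(a - 4)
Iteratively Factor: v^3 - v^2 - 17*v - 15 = (v + 1)*(v^2 - 2*v - 15) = (v - 5)*(v + 1)*(v + 3)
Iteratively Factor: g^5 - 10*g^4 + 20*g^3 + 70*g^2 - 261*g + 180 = (g - 5)*(g^4 - 5*g^3 - 5*g^2 + 45*g - 36) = (g - 5)*(g - 1)*(g^3 - 4*g^2 - 9*g + 36) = (g - 5)*(g - 1)*(g + 3)*(g^2 - 7*g + 12) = (g - 5)*(g - 4)*(g - 1)*(g + 3)*(g - 3)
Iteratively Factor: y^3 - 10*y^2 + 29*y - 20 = (y - 4)*(y^2 - 6*y + 5) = (y - 4)*(y - 1)*(y - 5)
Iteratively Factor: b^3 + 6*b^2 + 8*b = (b + 4)*(b^2 + 2*b) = (b + 2)*(b + 4)*(b)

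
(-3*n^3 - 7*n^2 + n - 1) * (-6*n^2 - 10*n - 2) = 18*n^5 + 72*n^4 + 70*n^3 + 10*n^2 + 8*n + 2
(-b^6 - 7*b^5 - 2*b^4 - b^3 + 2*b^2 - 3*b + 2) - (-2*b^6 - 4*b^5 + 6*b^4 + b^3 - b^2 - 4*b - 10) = b^6 - 3*b^5 - 8*b^4 - 2*b^3 + 3*b^2 + b + 12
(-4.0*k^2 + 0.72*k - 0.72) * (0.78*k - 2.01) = -3.12*k^3 + 8.6016*k^2 - 2.0088*k + 1.4472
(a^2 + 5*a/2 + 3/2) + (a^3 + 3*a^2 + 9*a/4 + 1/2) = a^3 + 4*a^2 + 19*a/4 + 2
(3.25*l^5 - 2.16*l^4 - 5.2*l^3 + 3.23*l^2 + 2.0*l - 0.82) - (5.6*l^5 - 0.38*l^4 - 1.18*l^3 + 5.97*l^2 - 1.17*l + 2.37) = -2.35*l^5 - 1.78*l^4 - 4.02*l^3 - 2.74*l^2 + 3.17*l - 3.19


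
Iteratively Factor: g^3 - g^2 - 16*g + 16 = (g + 4)*(g^2 - 5*g + 4) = (g - 4)*(g + 4)*(g - 1)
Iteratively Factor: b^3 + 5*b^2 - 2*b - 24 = (b + 3)*(b^2 + 2*b - 8) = (b + 3)*(b + 4)*(b - 2)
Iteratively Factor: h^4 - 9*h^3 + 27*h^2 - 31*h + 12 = (h - 3)*(h^3 - 6*h^2 + 9*h - 4) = (h - 4)*(h - 3)*(h^2 - 2*h + 1) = (h - 4)*(h - 3)*(h - 1)*(h - 1)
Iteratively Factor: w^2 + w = (w)*(w + 1)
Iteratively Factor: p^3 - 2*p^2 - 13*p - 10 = (p - 5)*(p^2 + 3*p + 2) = (p - 5)*(p + 2)*(p + 1)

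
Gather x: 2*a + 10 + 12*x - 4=2*a + 12*x + 6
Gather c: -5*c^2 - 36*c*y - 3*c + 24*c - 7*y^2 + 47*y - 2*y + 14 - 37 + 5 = -5*c^2 + c*(21 - 36*y) - 7*y^2 + 45*y - 18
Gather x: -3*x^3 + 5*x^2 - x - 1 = -3*x^3 + 5*x^2 - x - 1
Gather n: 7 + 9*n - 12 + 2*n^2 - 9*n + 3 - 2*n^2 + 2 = 0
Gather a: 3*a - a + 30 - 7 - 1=2*a + 22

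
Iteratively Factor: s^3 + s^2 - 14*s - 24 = (s + 3)*(s^2 - 2*s - 8) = (s + 2)*(s + 3)*(s - 4)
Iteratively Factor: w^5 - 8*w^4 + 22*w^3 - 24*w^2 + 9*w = (w - 1)*(w^4 - 7*w^3 + 15*w^2 - 9*w) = (w - 3)*(w - 1)*(w^3 - 4*w^2 + 3*w) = (w - 3)*(w - 1)^2*(w^2 - 3*w) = w*(w - 3)*(w - 1)^2*(w - 3)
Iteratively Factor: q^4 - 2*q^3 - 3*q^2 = (q)*(q^3 - 2*q^2 - 3*q) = q*(q + 1)*(q^2 - 3*q) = q*(q - 3)*(q + 1)*(q)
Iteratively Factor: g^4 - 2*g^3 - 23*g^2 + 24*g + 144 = (g - 4)*(g^3 + 2*g^2 - 15*g - 36) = (g - 4)*(g + 3)*(g^2 - g - 12) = (g - 4)*(g + 3)^2*(g - 4)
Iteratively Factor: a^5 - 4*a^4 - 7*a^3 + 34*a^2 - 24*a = (a - 1)*(a^4 - 3*a^3 - 10*a^2 + 24*a) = (a - 1)*(a + 3)*(a^3 - 6*a^2 + 8*a) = (a - 2)*(a - 1)*(a + 3)*(a^2 - 4*a) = a*(a - 2)*(a - 1)*(a + 3)*(a - 4)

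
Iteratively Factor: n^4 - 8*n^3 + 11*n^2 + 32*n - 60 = (n - 5)*(n^3 - 3*n^2 - 4*n + 12) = (n - 5)*(n - 2)*(n^2 - n - 6) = (n - 5)*(n - 3)*(n - 2)*(n + 2)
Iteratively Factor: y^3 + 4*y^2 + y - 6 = (y - 1)*(y^2 + 5*y + 6) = (y - 1)*(y + 3)*(y + 2)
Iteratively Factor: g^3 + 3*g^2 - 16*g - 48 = (g + 4)*(g^2 - g - 12) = (g + 3)*(g + 4)*(g - 4)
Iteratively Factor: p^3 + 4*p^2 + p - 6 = (p + 2)*(p^2 + 2*p - 3) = (p - 1)*(p + 2)*(p + 3)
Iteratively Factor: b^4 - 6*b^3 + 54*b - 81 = (b - 3)*(b^3 - 3*b^2 - 9*b + 27) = (b - 3)^2*(b^2 - 9) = (b - 3)^2*(b + 3)*(b - 3)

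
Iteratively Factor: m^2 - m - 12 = (m + 3)*(m - 4)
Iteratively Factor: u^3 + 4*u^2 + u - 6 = (u - 1)*(u^2 + 5*u + 6) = (u - 1)*(u + 2)*(u + 3)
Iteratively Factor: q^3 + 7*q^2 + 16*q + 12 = (q + 2)*(q^2 + 5*q + 6) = (q + 2)*(q + 3)*(q + 2)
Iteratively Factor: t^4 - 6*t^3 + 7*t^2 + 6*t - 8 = (t - 1)*(t^3 - 5*t^2 + 2*t + 8) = (t - 2)*(t - 1)*(t^2 - 3*t - 4) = (t - 2)*(t - 1)*(t + 1)*(t - 4)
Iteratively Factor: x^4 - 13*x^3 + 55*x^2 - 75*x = (x - 5)*(x^3 - 8*x^2 + 15*x) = (x - 5)*(x - 3)*(x^2 - 5*x) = x*(x - 5)*(x - 3)*(x - 5)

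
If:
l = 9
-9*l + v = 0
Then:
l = 9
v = 81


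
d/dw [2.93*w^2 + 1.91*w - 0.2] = 5.86*w + 1.91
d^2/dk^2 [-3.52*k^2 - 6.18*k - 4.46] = -7.04000000000000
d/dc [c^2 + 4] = 2*c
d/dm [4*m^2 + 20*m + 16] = 8*m + 20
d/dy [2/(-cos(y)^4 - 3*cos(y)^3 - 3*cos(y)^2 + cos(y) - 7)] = -2*(9*cos(y) + 9*cos(2*y)/2 + cos(3*y) + 7/2)*sin(y)/(cos(y)^4 + 3*cos(y)^3 + 3*cos(y)^2 - cos(y) + 7)^2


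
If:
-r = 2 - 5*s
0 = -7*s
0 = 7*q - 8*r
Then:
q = -16/7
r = -2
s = 0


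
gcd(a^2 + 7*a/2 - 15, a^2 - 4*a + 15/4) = a - 5/2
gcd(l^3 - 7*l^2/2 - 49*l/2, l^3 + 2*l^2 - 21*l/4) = l^2 + 7*l/2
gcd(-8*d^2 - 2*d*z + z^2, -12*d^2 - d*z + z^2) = -4*d + z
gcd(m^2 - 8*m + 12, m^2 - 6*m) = m - 6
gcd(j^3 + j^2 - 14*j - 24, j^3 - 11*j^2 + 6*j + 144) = j + 3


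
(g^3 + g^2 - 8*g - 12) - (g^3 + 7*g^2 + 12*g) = -6*g^2 - 20*g - 12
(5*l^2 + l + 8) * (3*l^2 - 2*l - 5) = 15*l^4 - 7*l^3 - 3*l^2 - 21*l - 40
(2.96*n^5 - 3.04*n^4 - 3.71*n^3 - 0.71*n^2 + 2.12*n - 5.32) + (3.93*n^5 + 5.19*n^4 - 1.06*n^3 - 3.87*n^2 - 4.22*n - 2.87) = 6.89*n^5 + 2.15*n^4 - 4.77*n^3 - 4.58*n^2 - 2.1*n - 8.19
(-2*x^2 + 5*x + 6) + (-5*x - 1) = 5 - 2*x^2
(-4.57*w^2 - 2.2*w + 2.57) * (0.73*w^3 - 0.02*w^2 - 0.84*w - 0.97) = -3.3361*w^5 - 1.5146*w^4 + 5.7589*w^3 + 6.2295*w^2 - 0.0247999999999999*w - 2.4929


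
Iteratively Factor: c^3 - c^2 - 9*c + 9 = (c - 3)*(c^2 + 2*c - 3) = (c - 3)*(c - 1)*(c + 3)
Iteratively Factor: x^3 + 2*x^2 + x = (x + 1)*(x^2 + x) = x*(x + 1)*(x + 1)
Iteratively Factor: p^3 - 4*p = (p - 2)*(p^2 + 2*p) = p*(p - 2)*(p + 2)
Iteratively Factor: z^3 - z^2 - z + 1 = (z + 1)*(z^2 - 2*z + 1) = (z - 1)*(z + 1)*(z - 1)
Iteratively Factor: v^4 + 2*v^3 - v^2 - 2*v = (v - 1)*(v^3 + 3*v^2 + 2*v) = (v - 1)*(v + 2)*(v^2 + v) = v*(v - 1)*(v + 2)*(v + 1)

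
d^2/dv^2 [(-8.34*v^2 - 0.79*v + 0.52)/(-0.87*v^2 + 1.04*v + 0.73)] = (7.105427357601e-15*v^4 + 16.287966*v^3 + 29.418876*v^2 + 5.83335*v + 5.903868)/(0.658503*v^6 - 2.361528*v^5 + 1.165365*v^4 + 2.83816*v^3 - 0.977835*v^2 - 1.662648*v - 0.389017)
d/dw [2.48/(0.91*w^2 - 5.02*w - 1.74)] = (12.4496 - 4.5136*w)/(-0.91*w^2 + 5.02*w + 1.74)^2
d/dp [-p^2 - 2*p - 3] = -2*p - 2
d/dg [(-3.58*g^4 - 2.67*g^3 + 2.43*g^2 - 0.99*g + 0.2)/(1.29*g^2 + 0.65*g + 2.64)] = (-9.2364*g^5 - 10.4253*g^4 - 41.2758*g^3 - 18.2898*g^2 + 12.3144*g - 2.7436)/(1.6641*g^4 + 1.677*g^3 + 7.2337*g^2 + 3.432*g + 6.9696)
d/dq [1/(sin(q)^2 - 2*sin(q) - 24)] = 2*(1 - sin(q))*cos(q)/((sin(q) - 6)^2*(sin(q) + 4)^2)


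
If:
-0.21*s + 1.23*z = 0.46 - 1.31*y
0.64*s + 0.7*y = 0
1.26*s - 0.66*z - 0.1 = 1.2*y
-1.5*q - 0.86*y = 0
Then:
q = 0.11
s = 0.22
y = -0.20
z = 0.62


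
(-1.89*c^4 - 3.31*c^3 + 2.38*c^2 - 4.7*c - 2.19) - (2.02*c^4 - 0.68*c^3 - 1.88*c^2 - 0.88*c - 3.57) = -3.91*c^4 - 2.63*c^3 + 4.26*c^2 - 3.82*c + 1.38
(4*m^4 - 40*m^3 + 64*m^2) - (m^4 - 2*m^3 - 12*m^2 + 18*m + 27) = 3*m^4 - 38*m^3 + 76*m^2 - 18*m - 27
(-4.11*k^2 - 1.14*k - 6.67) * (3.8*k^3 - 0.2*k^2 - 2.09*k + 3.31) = -15.618*k^5 - 3.51*k^4 - 16.5281*k^3 - 9.8875*k^2 + 10.1669*k - 22.0777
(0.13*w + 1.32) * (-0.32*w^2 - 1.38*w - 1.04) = -0.0416*w^3 - 0.6018*w^2 - 1.9568*w - 1.3728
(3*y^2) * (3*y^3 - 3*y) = 9*y^5 - 9*y^3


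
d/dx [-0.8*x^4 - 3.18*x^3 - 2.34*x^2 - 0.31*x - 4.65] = -3.2*x^3 - 9.54*x^2 - 4.68*x - 0.31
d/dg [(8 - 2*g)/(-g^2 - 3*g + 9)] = 2*(-g^2 + 8*g + 3)/(g^4 + 6*g^3 - 9*g^2 - 54*g + 81)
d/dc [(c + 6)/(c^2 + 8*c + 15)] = (c^2 + 8*c - 2*(c + 4)*(c + 6) + 15)/(c^2 + 8*c + 15)^2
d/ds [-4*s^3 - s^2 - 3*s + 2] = -12*s^2 - 2*s - 3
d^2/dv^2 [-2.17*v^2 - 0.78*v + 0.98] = -4.34000000000000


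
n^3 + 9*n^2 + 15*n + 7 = (n + 1)^2*(n + 7)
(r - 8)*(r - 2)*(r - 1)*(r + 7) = r^4 - 4*r^3 - 51*r^2 + 166*r - 112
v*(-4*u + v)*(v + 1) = -4*u*v^2 - 4*u*v + v^3 + v^2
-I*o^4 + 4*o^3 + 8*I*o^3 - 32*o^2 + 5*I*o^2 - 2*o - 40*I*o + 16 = (o - 8)*(o + I)*(o + 2*I)*(-I*o + 1)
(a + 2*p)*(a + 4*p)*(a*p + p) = a^3*p + 6*a^2*p^2 + a^2*p + 8*a*p^3 + 6*a*p^2 + 8*p^3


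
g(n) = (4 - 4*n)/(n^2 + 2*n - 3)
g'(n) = (4 - 4*n)*(-2*n - 2)/(n^2 + 2*n - 3)^2 - 4/(n^2 + 2*n - 3) = 4/(n^2 + 6*n + 9)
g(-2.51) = -8.16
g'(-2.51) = 16.66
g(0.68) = -1.09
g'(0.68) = 0.30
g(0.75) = -1.07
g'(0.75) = 0.28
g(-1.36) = -2.44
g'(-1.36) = 1.49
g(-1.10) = -2.11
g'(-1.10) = 1.11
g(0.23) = -1.24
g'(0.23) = 0.38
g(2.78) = -0.69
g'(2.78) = 0.12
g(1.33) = -0.92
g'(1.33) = 0.21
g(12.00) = -0.27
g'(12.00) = 0.02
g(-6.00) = 1.33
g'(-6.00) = 0.44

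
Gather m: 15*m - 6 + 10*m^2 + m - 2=10*m^2 + 16*m - 8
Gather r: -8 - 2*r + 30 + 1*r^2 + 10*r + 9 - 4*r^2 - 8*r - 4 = 27 - 3*r^2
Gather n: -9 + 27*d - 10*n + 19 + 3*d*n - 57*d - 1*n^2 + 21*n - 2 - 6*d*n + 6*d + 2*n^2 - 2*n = -24*d + n^2 + n*(9 - 3*d) + 8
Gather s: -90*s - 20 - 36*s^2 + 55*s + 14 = -36*s^2 - 35*s - 6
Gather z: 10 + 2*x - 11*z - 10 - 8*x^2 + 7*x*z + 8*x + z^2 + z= -8*x^2 + 10*x + z^2 + z*(7*x - 10)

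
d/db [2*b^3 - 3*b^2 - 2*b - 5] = 6*b^2 - 6*b - 2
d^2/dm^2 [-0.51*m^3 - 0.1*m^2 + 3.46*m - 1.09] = -3.06*m - 0.2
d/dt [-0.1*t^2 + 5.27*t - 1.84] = 5.27 - 0.2*t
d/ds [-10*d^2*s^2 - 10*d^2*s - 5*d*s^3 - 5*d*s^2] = 5*d*(-4*d*s - 2*d - 3*s^2 - 2*s)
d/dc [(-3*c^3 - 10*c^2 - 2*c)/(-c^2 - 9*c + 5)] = (3*c^4 + 54*c^3 + 43*c^2 - 100*c - 10)/(c^4 + 18*c^3 + 71*c^2 - 90*c + 25)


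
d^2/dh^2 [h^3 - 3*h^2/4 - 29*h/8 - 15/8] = 6*h - 3/2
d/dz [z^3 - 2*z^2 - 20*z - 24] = 3*z^2 - 4*z - 20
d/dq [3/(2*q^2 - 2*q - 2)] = 3*(1 - 2*q)/(2*(-q^2 + q + 1)^2)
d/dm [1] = 0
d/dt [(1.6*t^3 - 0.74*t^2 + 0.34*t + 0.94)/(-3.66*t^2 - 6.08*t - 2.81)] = (-5.856*t^4 - 19.456*t^3 - 7.7444*t^2 + 11.0396*t + 4.7598)/(13.3956*t^4 + 44.5056*t^3 + 57.5356*t^2 + 34.1696*t + 7.8961)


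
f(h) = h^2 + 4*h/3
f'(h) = 2*h + 4/3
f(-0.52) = -0.42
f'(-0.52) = 0.29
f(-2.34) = 2.36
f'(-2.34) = -3.35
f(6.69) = 53.68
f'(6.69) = 14.71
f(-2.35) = 2.39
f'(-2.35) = -3.37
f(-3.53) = 7.75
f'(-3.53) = -5.73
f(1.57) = 4.56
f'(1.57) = 4.47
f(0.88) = 1.95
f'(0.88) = 3.09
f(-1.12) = -0.24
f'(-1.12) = -0.91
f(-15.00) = 205.00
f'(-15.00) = -28.67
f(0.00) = 0.00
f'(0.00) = 1.33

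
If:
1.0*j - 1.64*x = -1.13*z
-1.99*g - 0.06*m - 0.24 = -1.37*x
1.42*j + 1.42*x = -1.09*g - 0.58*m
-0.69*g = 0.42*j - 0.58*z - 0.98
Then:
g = 0.694132187494307*z + 0.62146124308585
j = 0.240592358640306*z + 1.31236129112086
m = -3.93961662367073*z - 6.34010105792069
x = 0.835727047951406*z + 0.800220299463942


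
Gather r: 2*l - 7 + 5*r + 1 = 2*l + 5*r - 6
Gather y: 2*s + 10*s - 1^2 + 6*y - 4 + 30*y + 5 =12*s + 36*y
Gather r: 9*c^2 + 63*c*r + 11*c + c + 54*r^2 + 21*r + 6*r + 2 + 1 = 9*c^2 + 12*c + 54*r^2 + r*(63*c + 27) + 3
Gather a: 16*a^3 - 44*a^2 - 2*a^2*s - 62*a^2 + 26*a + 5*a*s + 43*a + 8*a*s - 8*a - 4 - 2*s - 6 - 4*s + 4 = 16*a^3 + a^2*(-2*s - 106) + a*(13*s + 61) - 6*s - 6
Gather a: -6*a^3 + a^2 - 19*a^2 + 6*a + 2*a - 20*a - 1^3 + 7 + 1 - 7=-6*a^3 - 18*a^2 - 12*a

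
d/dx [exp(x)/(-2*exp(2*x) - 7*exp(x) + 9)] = (2*exp(2*x) + 9)*exp(x)/(4*exp(4*x) + 28*exp(3*x) + 13*exp(2*x) - 126*exp(x) + 81)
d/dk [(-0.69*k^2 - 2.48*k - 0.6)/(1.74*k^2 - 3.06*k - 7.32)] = (6.4266*k^2 + 12.1896*k + 16.3176)/(3.0276*k^4 - 10.6488*k^3 - 16.11*k^2 + 44.7984*k + 53.5824)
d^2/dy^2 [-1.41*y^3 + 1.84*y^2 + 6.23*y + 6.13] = 3.68 - 8.46*y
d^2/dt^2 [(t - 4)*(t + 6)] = 2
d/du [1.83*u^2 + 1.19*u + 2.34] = 3.66*u + 1.19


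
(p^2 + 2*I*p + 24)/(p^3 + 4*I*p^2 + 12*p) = (p - 4*I)/(p*(p - 2*I))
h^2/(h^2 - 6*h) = h/(h - 6)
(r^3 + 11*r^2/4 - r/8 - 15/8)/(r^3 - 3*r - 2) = (r^2 + 7*r/4 - 15/8)/(r^2 - r - 2)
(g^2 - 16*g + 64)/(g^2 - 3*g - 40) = (g - 8)/(g + 5)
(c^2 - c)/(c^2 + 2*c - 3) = c/(c + 3)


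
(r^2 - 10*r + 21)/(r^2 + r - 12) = (r - 7)/(r + 4)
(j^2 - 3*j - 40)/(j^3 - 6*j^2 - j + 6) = (j^2 - 3*j - 40)/(j^3 - 6*j^2 - j + 6)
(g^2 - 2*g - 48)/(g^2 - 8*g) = (g + 6)/g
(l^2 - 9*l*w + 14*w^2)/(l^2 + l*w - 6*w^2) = (l - 7*w)/(l + 3*w)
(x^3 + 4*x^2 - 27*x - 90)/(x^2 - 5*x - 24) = (x^2 + x - 30)/(x - 8)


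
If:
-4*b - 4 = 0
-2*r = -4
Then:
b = -1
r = 2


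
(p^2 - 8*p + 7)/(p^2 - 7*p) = (p - 1)/p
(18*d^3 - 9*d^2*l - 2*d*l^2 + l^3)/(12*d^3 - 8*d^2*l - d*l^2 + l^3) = (3*d - l)/(2*d - l)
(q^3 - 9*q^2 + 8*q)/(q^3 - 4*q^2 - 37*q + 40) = q/(q + 5)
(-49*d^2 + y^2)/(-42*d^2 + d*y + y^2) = (-7*d + y)/(-6*d + y)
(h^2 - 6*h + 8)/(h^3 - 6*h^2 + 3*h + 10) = (h - 4)/(h^2 - 4*h - 5)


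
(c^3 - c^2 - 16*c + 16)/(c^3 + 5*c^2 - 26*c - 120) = (c^2 - 5*c + 4)/(c^2 + c - 30)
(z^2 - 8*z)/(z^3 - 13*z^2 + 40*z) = 1/(z - 5)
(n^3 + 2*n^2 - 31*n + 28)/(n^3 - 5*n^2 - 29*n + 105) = (n^3 + 2*n^2 - 31*n + 28)/(n^3 - 5*n^2 - 29*n + 105)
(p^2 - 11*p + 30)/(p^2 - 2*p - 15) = (p - 6)/(p + 3)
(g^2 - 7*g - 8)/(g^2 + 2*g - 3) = (g^2 - 7*g - 8)/(g^2 + 2*g - 3)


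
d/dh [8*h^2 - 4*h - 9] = 16*h - 4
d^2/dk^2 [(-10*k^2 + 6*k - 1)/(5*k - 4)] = -130/(125*k^3 - 300*k^2 + 240*k - 64)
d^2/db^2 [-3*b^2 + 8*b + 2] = -6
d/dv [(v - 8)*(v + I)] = 2*v - 8 + I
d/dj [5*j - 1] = 5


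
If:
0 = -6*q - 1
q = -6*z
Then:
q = -1/6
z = 1/36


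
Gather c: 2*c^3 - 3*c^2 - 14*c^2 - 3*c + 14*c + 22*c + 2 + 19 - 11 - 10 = 2*c^3 - 17*c^2 + 33*c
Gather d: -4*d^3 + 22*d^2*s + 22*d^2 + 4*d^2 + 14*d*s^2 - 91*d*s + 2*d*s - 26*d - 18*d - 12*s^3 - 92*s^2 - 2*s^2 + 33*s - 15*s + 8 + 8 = -4*d^3 + d^2*(22*s + 26) + d*(14*s^2 - 89*s - 44) - 12*s^3 - 94*s^2 + 18*s + 16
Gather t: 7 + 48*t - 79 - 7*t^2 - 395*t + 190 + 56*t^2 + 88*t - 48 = 49*t^2 - 259*t + 70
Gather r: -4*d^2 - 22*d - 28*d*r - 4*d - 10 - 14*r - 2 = -4*d^2 - 26*d + r*(-28*d - 14) - 12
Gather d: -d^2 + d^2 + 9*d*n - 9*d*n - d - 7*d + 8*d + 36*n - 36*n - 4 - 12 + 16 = 0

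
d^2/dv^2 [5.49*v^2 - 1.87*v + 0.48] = 10.9800000000000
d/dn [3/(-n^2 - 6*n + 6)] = 6*(n + 3)/(n^2 + 6*n - 6)^2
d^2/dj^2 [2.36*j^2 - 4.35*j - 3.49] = 4.72000000000000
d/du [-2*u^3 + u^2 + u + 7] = -6*u^2 + 2*u + 1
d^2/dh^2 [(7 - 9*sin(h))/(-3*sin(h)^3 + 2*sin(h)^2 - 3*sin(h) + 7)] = (-324*sin(h)^7 + 729*sin(h)^6 + 312*sin(h)^5 - 3353*sin(h)^4 + 2535*sin(h)^3 + 1204*sin(h)^2 - 1680*sin(h) + 448)/(3*sin(h)^3 - 2*sin(h)^2 + 3*sin(h) - 7)^3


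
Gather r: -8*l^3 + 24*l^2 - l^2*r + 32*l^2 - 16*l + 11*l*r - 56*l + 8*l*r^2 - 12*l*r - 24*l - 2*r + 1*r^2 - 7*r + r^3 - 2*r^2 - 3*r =-8*l^3 + 56*l^2 - 96*l + r^3 + r^2*(8*l - 1) + r*(-l^2 - l - 12)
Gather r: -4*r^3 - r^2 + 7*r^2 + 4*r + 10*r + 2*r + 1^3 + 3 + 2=-4*r^3 + 6*r^2 + 16*r + 6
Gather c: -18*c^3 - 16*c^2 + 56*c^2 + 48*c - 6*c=-18*c^3 + 40*c^2 + 42*c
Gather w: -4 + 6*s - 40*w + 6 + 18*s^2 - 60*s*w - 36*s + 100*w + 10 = 18*s^2 - 30*s + w*(60 - 60*s) + 12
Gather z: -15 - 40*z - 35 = -40*z - 50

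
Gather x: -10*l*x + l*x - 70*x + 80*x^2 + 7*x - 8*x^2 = 72*x^2 + x*(-9*l - 63)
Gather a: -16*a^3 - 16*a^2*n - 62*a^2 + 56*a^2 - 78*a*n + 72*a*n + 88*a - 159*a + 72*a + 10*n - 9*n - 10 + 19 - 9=-16*a^3 + a^2*(-16*n - 6) + a*(1 - 6*n) + n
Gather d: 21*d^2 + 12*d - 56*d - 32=21*d^2 - 44*d - 32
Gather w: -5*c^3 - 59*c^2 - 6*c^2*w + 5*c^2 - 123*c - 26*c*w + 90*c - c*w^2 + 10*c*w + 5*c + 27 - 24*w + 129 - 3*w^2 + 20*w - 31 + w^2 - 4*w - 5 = -5*c^3 - 54*c^2 - 28*c + w^2*(-c - 2) + w*(-6*c^2 - 16*c - 8) + 120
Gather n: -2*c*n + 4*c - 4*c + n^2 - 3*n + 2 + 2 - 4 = n^2 + n*(-2*c - 3)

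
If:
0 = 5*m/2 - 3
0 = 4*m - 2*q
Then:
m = 6/5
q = 12/5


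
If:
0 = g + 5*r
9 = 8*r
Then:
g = -45/8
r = 9/8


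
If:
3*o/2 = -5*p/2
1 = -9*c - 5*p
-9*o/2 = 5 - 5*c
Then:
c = -13/17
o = -100/51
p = 20/17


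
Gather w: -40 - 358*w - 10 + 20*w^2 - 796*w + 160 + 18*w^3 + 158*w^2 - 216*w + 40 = 18*w^3 + 178*w^2 - 1370*w + 150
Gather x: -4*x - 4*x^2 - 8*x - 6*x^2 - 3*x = -10*x^2 - 15*x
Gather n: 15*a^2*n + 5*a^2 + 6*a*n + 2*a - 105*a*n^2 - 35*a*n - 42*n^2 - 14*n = 5*a^2 + 2*a + n^2*(-105*a - 42) + n*(15*a^2 - 29*a - 14)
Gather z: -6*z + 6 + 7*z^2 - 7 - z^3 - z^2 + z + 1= -z^3 + 6*z^2 - 5*z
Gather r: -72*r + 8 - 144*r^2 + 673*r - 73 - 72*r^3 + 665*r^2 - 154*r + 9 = -72*r^3 + 521*r^2 + 447*r - 56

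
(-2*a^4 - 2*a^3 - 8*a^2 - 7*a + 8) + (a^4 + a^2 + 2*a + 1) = -a^4 - 2*a^3 - 7*a^2 - 5*a + 9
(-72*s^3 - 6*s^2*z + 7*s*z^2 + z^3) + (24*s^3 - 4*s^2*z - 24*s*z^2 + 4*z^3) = -48*s^3 - 10*s^2*z - 17*s*z^2 + 5*z^3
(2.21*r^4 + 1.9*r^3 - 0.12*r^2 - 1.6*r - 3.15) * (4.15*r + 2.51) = 9.1715*r^5 + 13.4321*r^4 + 4.271*r^3 - 6.9412*r^2 - 17.0885*r - 7.9065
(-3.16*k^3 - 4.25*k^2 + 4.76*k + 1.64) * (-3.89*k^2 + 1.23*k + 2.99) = 12.2924*k^5 + 12.6457*k^4 - 33.1923*k^3 - 13.2323*k^2 + 16.2496*k + 4.9036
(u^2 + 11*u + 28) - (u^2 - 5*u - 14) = 16*u + 42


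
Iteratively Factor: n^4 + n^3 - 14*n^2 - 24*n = (n)*(n^3 + n^2 - 14*n - 24) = n*(n + 3)*(n^2 - 2*n - 8) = n*(n + 2)*(n + 3)*(n - 4)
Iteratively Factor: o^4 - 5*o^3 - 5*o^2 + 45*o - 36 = (o - 3)*(o^3 - 2*o^2 - 11*o + 12) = (o - 4)*(o - 3)*(o^2 + 2*o - 3) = (o - 4)*(o - 3)*(o + 3)*(o - 1)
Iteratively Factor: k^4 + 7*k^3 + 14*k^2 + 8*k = (k + 1)*(k^3 + 6*k^2 + 8*k) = (k + 1)*(k + 4)*(k^2 + 2*k) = k*(k + 1)*(k + 4)*(k + 2)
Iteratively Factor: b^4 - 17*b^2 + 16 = (b + 1)*(b^3 - b^2 - 16*b + 16) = (b + 1)*(b + 4)*(b^2 - 5*b + 4) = (b - 1)*(b + 1)*(b + 4)*(b - 4)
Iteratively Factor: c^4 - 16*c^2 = (c - 4)*(c^3 + 4*c^2) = (c - 4)*(c + 4)*(c^2) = c*(c - 4)*(c + 4)*(c)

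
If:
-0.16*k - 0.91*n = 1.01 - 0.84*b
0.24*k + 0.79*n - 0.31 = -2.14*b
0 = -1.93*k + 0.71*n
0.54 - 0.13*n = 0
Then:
No Solution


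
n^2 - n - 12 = (n - 4)*(n + 3)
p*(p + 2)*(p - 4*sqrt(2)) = p^3 - 4*sqrt(2)*p^2 + 2*p^2 - 8*sqrt(2)*p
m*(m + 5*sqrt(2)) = m^2 + 5*sqrt(2)*m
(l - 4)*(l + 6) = l^2 + 2*l - 24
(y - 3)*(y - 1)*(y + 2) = y^3 - 2*y^2 - 5*y + 6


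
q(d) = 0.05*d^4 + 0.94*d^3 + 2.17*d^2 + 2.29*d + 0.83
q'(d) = 0.2*d^3 + 2.82*d^2 + 4.34*d + 2.29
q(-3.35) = -11.53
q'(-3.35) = 11.88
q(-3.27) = -10.61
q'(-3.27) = 11.26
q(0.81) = 4.63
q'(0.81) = 7.76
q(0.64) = 3.44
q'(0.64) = 6.28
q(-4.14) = -23.47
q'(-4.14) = 18.46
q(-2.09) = -2.10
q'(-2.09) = 3.71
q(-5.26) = -49.70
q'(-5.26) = 28.38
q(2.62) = 40.99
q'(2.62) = 36.62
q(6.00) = 360.53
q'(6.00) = 173.05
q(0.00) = 0.83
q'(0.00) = 2.29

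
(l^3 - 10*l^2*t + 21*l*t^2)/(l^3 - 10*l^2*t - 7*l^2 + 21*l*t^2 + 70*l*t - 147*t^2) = l/(l - 7)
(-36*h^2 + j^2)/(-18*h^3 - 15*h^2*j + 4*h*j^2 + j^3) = (6*h - j)/(3*h^2 + 2*h*j - j^2)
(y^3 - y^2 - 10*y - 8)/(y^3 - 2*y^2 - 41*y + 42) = (y^3 - y^2 - 10*y - 8)/(y^3 - 2*y^2 - 41*y + 42)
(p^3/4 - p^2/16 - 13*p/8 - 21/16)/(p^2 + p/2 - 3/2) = (4*p^3 - p^2 - 26*p - 21)/(8*(2*p^2 + p - 3))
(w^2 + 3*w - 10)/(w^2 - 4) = (w + 5)/(w + 2)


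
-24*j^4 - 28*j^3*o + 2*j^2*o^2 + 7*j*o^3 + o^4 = (-2*j + o)*(j + o)*(2*j + o)*(6*j + o)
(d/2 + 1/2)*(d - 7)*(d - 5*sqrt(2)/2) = d^3/2 - 3*d^2 - 5*sqrt(2)*d^2/4 - 7*d/2 + 15*sqrt(2)*d/2 + 35*sqrt(2)/4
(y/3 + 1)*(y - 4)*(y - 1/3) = y^3/3 - 4*y^2/9 - 35*y/9 + 4/3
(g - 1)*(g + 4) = g^2 + 3*g - 4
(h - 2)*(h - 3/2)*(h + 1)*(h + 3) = h^4 + h^3/2 - 8*h^2 + 3*h/2 + 9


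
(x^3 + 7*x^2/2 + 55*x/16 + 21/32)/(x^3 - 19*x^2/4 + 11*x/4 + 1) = (8*x^2 + 26*x + 21)/(8*(x^2 - 5*x + 4))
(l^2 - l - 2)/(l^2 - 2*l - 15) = (-l^2 + l + 2)/(-l^2 + 2*l + 15)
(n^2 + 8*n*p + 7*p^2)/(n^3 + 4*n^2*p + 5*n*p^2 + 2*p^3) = (n + 7*p)/(n^2 + 3*n*p + 2*p^2)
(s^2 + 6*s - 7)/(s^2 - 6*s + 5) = (s + 7)/(s - 5)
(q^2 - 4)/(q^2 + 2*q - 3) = (q^2 - 4)/(q^2 + 2*q - 3)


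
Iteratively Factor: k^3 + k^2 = (k)*(k^2 + k) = k^2*(k + 1)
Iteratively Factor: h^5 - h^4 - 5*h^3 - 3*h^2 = (h)*(h^4 - h^3 - 5*h^2 - 3*h) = h*(h + 1)*(h^3 - 2*h^2 - 3*h) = h*(h + 1)^2*(h^2 - 3*h) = h*(h - 3)*(h + 1)^2*(h)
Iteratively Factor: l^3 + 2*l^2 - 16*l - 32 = (l + 4)*(l^2 - 2*l - 8) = (l + 2)*(l + 4)*(l - 4)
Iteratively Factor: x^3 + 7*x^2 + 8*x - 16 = (x + 4)*(x^2 + 3*x - 4) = (x + 4)^2*(x - 1)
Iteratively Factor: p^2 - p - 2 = (p + 1)*(p - 2)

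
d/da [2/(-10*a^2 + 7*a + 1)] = 2*(20*a - 7)/(-10*a^2 + 7*a + 1)^2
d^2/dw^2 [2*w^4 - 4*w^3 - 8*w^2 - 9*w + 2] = 24*w^2 - 24*w - 16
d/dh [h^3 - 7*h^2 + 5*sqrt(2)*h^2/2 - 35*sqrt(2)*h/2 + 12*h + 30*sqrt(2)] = 3*h^2 - 14*h + 5*sqrt(2)*h - 35*sqrt(2)/2 + 12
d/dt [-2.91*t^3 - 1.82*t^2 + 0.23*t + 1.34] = -8.73*t^2 - 3.64*t + 0.23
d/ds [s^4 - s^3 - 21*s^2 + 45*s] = 4*s^3 - 3*s^2 - 42*s + 45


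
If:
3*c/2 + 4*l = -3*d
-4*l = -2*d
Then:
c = -20*l/3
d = 2*l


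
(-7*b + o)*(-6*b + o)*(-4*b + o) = -168*b^3 + 94*b^2*o - 17*b*o^2 + o^3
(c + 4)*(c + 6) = c^2 + 10*c + 24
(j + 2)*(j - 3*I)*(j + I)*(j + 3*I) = j^4 + 2*j^3 + I*j^3 + 9*j^2 + 2*I*j^2 + 18*j + 9*I*j + 18*I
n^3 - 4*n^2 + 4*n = n*(n - 2)^2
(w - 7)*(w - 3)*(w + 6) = w^3 - 4*w^2 - 39*w + 126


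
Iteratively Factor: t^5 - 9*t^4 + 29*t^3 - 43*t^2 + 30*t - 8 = (t - 1)*(t^4 - 8*t^3 + 21*t^2 - 22*t + 8) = (t - 1)^2*(t^3 - 7*t^2 + 14*t - 8) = (t - 4)*(t - 1)^2*(t^2 - 3*t + 2) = (t - 4)*(t - 2)*(t - 1)^2*(t - 1)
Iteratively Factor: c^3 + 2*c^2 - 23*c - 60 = (c + 4)*(c^2 - 2*c - 15) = (c - 5)*(c + 4)*(c + 3)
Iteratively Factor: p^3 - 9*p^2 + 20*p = (p)*(p^2 - 9*p + 20) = p*(p - 4)*(p - 5)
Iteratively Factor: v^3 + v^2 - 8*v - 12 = (v - 3)*(v^2 + 4*v + 4) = (v - 3)*(v + 2)*(v + 2)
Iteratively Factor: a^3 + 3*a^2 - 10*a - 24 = (a - 3)*(a^2 + 6*a + 8) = (a - 3)*(a + 2)*(a + 4)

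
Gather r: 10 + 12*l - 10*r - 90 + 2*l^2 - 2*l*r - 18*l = 2*l^2 - 6*l + r*(-2*l - 10) - 80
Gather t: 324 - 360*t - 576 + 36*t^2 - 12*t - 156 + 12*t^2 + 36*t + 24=48*t^2 - 336*t - 384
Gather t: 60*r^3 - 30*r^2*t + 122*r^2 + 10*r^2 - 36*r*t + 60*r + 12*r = 60*r^3 + 132*r^2 + 72*r + t*(-30*r^2 - 36*r)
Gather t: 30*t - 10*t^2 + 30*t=-10*t^2 + 60*t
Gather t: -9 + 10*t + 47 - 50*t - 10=28 - 40*t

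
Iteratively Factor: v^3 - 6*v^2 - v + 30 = (v + 2)*(v^2 - 8*v + 15) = (v - 3)*(v + 2)*(v - 5)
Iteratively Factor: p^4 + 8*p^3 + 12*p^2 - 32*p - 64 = (p - 2)*(p^3 + 10*p^2 + 32*p + 32) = (p - 2)*(p + 4)*(p^2 + 6*p + 8) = (p - 2)*(p + 2)*(p + 4)*(p + 4)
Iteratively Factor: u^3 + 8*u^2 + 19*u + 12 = (u + 1)*(u^2 + 7*u + 12) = (u + 1)*(u + 4)*(u + 3)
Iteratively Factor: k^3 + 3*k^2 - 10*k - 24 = (k + 4)*(k^2 - k - 6) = (k - 3)*(k + 4)*(k + 2)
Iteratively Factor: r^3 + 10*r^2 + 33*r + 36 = (r + 3)*(r^2 + 7*r + 12) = (r + 3)*(r + 4)*(r + 3)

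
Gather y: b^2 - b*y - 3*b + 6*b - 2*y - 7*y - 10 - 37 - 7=b^2 + 3*b + y*(-b - 9) - 54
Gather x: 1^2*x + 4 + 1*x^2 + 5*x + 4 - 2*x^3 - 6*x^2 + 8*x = -2*x^3 - 5*x^2 + 14*x + 8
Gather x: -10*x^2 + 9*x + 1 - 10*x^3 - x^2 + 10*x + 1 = -10*x^3 - 11*x^2 + 19*x + 2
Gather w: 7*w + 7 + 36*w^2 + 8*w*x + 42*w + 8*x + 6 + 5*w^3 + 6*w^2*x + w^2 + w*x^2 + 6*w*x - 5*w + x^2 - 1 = 5*w^3 + w^2*(6*x + 37) + w*(x^2 + 14*x + 44) + x^2 + 8*x + 12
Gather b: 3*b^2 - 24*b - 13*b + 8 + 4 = 3*b^2 - 37*b + 12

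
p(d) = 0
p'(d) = 0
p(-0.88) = 0.00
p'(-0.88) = 0.00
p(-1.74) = 0.00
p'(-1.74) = 0.00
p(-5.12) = 0.00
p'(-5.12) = 0.00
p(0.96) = 0.00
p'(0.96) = 0.00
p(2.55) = 0.00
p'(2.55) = 0.00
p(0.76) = 0.00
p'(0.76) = 0.00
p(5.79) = 0.00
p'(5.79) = 0.00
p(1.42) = 0.00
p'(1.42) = 0.00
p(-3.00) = 0.00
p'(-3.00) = 0.00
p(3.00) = 0.00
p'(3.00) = 0.00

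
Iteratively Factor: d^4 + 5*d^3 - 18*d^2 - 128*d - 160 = (d + 4)*(d^3 + d^2 - 22*d - 40) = (d + 4)^2*(d^2 - 3*d - 10) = (d - 5)*(d + 4)^2*(d + 2)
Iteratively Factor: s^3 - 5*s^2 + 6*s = (s - 3)*(s^2 - 2*s) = s*(s - 3)*(s - 2)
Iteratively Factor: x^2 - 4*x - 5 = (x - 5)*(x + 1)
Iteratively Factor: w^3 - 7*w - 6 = (w - 3)*(w^2 + 3*w + 2) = (w - 3)*(w + 1)*(w + 2)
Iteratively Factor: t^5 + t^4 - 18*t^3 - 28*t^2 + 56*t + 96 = (t - 2)*(t^4 + 3*t^3 - 12*t^2 - 52*t - 48) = (t - 4)*(t - 2)*(t^3 + 7*t^2 + 16*t + 12) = (t - 4)*(t - 2)*(t + 3)*(t^2 + 4*t + 4) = (t - 4)*(t - 2)*(t + 2)*(t + 3)*(t + 2)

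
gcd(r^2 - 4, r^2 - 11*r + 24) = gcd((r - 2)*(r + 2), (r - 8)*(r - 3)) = 1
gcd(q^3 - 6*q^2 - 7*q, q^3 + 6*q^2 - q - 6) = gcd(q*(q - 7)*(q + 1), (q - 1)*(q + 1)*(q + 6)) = q + 1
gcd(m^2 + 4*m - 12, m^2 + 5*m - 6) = m + 6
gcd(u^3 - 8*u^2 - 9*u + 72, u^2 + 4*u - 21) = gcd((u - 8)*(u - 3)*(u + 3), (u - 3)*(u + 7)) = u - 3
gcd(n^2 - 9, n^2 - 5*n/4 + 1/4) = 1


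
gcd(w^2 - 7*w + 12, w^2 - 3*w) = w - 3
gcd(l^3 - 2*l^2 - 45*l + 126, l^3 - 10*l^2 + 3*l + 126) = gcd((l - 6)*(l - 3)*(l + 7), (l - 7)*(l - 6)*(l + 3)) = l - 6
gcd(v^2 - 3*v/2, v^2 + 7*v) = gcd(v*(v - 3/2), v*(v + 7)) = v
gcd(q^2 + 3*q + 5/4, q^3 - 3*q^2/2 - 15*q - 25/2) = q + 5/2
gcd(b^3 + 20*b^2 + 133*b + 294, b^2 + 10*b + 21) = b + 7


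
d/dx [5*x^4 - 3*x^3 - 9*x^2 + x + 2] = 20*x^3 - 9*x^2 - 18*x + 1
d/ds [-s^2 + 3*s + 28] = 3 - 2*s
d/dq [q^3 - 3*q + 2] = 3*q^2 - 3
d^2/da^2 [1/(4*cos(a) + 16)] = (sin(a)^2 + 4*cos(a) + 1)/(4*(cos(a) + 4)^3)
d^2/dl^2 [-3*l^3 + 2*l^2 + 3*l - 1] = 4 - 18*l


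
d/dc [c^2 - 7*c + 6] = 2*c - 7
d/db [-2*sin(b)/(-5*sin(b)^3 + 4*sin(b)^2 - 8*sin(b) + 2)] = 4*(-5*sin(b)^3 + 2*sin(b)^2 - 1)*cos(b)/(5*sin(b)^3 - 4*sin(b)^2 + 8*sin(b) - 2)^2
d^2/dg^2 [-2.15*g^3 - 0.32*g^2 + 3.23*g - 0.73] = -12.9*g - 0.64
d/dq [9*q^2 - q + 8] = 18*q - 1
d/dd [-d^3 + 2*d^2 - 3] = d*(4 - 3*d)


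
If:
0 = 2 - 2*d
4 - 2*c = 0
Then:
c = 2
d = 1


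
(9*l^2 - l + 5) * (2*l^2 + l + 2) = 18*l^4 + 7*l^3 + 27*l^2 + 3*l + 10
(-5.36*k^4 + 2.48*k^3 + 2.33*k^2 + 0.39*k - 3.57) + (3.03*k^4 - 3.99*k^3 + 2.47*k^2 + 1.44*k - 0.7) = -2.33*k^4 - 1.51*k^3 + 4.8*k^2 + 1.83*k - 4.27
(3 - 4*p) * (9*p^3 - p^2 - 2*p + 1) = -36*p^4 + 31*p^3 + 5*p^2 - 10*p + 3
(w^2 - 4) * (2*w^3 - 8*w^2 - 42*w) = 2*w^5 - 8*w^4 - 50*w^3 + 32*w^2 + 168*w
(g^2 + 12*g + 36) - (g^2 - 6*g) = 18*g + 36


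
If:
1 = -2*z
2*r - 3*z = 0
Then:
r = -3/4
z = -1/2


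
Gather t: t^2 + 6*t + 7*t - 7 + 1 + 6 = t^2 + 13*t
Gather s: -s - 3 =-s - 3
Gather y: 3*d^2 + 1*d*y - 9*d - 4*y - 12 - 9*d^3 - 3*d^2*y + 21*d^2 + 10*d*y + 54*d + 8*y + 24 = -9*d^3 + 24*d^2 + 45*d + y*(-3*d^2 + 11*d + 4) + 12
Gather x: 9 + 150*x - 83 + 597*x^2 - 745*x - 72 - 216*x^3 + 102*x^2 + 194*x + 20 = -216*x^3 + 699*x^2 - 401*x - 126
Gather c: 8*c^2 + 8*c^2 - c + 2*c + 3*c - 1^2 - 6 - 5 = 16*c^2 + 4*c - 12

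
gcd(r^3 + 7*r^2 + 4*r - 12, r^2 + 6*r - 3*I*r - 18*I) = r + 6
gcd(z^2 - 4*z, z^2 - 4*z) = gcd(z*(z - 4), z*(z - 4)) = z^2 - 4*z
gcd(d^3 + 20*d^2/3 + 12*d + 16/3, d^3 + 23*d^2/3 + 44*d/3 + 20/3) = d^2 + 8*d/3 + 4/3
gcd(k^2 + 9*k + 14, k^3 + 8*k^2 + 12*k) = k + 2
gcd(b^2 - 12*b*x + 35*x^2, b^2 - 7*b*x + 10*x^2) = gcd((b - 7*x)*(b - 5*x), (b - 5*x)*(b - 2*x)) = -b + 5*x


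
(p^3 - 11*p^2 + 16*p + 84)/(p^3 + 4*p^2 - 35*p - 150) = (p^2 - 5*p - 14)/(p^2 + 10*p + 25)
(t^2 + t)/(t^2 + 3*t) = (t + 1)/(t + 3)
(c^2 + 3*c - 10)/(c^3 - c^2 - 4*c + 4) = (c + 5)/(c^2 + c - 2)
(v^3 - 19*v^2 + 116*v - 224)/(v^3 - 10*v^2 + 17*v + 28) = (v - 8)/(v + 1)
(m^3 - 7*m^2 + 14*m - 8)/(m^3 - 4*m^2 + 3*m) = (m^2 - 6*m + 8)/(m*(m - 3))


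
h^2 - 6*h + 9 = (h - 3)^2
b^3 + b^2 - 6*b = b*(b - 2)*(b + 3)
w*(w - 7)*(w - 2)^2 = w^4 - 11*w^3 + 32*w^2 - 28*w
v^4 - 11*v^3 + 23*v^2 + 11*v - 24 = (v - 8)*(v - 3)*(v - 1)*(v + 1)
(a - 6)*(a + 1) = a^2 - 5*a - 6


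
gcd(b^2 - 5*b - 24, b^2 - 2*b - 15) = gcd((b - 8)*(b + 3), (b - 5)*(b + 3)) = b + 3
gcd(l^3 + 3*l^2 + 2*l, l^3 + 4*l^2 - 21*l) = l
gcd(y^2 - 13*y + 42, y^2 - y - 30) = y - 6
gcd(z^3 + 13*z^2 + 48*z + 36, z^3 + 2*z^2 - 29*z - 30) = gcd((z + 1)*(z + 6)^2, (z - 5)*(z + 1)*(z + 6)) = z^2 + 7*z + 6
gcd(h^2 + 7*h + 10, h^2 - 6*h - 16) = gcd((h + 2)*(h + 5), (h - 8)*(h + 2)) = h + 2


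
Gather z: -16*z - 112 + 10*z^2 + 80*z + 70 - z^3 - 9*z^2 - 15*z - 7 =-z^3 + z^2 + 49*z - 49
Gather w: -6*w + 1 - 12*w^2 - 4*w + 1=-12*w^2 - 10*w + 2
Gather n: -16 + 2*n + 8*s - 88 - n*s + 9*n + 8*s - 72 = n*(11 - s) + 16*s - 176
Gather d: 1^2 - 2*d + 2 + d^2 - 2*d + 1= d^2 - 4*d + 4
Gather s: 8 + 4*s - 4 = 4*s + 4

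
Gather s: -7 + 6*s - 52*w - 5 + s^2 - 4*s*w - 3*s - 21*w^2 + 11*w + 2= s^2 + s*(3 - 4*w) - 21*w^2 - 41*w - 10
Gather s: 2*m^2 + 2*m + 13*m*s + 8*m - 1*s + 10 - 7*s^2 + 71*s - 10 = 2*m^2 + 10*m - 7*s^2 + s*(13*m + 70)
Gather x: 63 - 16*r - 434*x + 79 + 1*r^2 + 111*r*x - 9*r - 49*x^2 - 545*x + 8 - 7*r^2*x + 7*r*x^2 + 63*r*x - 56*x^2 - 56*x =r^2 - 25*r + x^2*(7*r - 105) + x*(-7*r^2 + 174*r - 1035) + 150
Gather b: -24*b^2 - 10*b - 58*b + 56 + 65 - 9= -24*b^2 - 68*b + 112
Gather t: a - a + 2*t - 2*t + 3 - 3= 0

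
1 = 1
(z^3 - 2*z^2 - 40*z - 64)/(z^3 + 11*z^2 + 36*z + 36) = (z^2 - 4*z - 32)/(z^2 + 9*z + 18)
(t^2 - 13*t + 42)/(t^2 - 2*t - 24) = (t - 7)/(t + 4)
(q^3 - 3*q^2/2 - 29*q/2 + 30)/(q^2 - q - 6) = (q^2 + 3*q/2 - 10)/(q + 2)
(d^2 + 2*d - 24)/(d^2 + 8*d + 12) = (d - 4)/(d + 2)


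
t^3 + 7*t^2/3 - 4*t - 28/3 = (t - 2)*(t + 2)*(t + 7/3)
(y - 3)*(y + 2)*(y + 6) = y^3 + 5*y^2 - 12*y - 36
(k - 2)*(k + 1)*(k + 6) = k^3 + 5*k^2 - 8*k - 12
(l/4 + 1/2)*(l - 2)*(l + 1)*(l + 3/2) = l^4/4 + 5*l^3/8 - 5*l^2/8 - 5*l/2 - 3/2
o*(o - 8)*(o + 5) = o^3 - 3*o^2 - 40*o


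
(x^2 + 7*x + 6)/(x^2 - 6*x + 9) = (x^2 + 7*x + 6)/(x^2 - 6*x + 9)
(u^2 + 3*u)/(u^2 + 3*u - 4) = u*(u + 3)/(u^2 + 3*u - 4)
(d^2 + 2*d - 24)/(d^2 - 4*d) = (d + 6)/d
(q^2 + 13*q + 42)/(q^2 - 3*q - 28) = (q^2 + 13*q + 42)/(q^2 - 3*q - 28)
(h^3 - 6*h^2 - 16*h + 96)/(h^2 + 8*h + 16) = (h^2 - 10*h + 24)/(h + 4)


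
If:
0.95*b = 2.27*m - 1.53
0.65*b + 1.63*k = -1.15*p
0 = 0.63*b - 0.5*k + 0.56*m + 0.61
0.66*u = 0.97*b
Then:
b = 0.680412371134021*u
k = 1.17624415277715*u + 1.97488986784141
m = 0.284754076025251*u + 0.674008810572687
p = -2.05177913935988*u - 2.79919172572304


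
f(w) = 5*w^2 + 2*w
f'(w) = 10*w + 2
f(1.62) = 16.36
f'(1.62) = 18.20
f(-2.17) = 19.20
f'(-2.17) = -19.70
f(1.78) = 19.40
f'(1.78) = 19.80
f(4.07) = 90.96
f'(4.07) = 42.70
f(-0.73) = 1.20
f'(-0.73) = -5.30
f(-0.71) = 1.10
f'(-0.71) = -5.10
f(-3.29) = 47.54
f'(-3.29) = -30.90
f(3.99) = 87.58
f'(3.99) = 41.90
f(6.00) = 192.00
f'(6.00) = 62.00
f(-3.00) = 39.00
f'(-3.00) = -28.00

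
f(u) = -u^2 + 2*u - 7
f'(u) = 2 - 2*u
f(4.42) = -17.70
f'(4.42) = -6.84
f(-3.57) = -26.88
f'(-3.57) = 9.14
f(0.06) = -6.88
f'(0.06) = 1.88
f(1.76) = -6.58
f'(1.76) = -1.52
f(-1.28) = -11.20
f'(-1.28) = 4.56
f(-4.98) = -41.76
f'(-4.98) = 11.96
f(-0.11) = -7.23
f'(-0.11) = 2.22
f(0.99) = -6.00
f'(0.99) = 0.02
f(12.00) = -127.00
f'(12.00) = -22.00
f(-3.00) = -22.00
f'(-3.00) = 8.00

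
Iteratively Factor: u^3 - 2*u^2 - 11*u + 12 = (u - 4)*(u^2 + 2*u - 3) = (u - 4)*(u - 1)*(u + 3)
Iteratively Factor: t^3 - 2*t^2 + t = (t - 1)*(t^2 - t) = (t - 1)^2*(t)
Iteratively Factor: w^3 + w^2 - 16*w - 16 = (w + 1)*(w^2 - 16) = (w + 1)*(w + 4)*(w - 4)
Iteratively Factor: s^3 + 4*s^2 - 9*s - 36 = (s + 3)*(s^2 + s - 12) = (s + 3)*(s + 4)*(s - 3)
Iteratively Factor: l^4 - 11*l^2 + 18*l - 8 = (l + 4)*(l^3 - 4*l^2 + 5*l - 2) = (l - 1)*(l + 4)*(l^2 - 3*l + 2) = (l - 1)^2*(l + 4)*(l - 2)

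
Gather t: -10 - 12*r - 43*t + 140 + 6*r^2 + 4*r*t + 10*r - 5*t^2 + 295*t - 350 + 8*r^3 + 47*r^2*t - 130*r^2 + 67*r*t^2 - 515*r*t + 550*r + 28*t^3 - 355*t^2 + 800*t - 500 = 8*r^3 - 124*r^2 + 548*r + 28*t^3 + t^2*(67*r - 360) + t*(47*r^2 - 511*r + 1052) - 720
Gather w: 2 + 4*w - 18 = 4*w - 16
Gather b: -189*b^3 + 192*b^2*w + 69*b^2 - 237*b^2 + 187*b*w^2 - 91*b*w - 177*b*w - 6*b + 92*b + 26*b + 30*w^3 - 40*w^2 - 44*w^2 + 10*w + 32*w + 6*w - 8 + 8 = -189*b^3 + b^2*(192*w - 168) + b*(187*w^2 - 268*w + 112) + 30*w^3 - 84*w^2 + 48*w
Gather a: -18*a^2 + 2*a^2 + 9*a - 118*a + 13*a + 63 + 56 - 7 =-16*a^2 - 96*a + 112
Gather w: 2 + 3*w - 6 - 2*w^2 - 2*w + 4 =-2*w^2 + w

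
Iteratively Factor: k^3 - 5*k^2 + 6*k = (k)*(k^2 - 5*k + 6) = k*(k - 2)*(k - 3)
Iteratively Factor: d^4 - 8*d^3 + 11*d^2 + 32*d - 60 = (d - 2)*(d^3 - 6*d^2 - d + 30) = (d - 3)*(d - 2)*(d^2 - 3*d - 10) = (d - 5)*(d - 3)*(d - 2)*(d + 2)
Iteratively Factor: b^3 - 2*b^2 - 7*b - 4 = (b + 1)*(b^2 - 3*b - 4) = (b + 1)^2*(b - 4)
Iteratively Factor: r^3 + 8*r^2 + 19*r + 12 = (r + 4)*(r^2 + 4*r + 3) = (r + 3)*(r + 4)*(r + 1)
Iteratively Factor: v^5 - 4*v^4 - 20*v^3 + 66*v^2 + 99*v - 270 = (v - 3)*(v^4 - v^3 - 23*v^2 - 3*v + 90) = (v - 3)*(v - 2)*(v^3 + v^2 - 21*v - 45) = (v - 5)*(v - 3)*(v - 2)*(v^2 + 6*v + 9) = (v - 5)*(v - 3)*(v - 2)*(v + 3)*(v + 3)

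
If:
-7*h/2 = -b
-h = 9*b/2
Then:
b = 0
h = 0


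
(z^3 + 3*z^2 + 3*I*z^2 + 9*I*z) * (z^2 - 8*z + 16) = z^5 - 5*z^4 + 3*I*z^4 - 8*z^3 - 15*I*z^3 + 48*z^2 - 24*I*z^2 + 144*I*z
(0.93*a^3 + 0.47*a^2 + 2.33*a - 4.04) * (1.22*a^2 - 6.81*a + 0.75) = 1.1346*a^5 - 5.7599*a^4 + 0.3394*a^3 - 20.4436*a^2 + 29.2599*a - 3.03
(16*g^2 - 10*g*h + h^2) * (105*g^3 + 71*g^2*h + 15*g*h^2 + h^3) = 1680*g^5 + 86*g^4*h - 365*g^3*h^2 - 63*g^2*h^3 + 5*g*h^4 + h^5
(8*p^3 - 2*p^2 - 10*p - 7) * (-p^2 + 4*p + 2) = -8*p^5 + 34*p^4 + 18*p^3 - 37*p^2 - 48*p - 14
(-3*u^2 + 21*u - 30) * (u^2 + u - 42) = -3*u^4 + 18*u^3 + 117*u^2 - 912*u + 1260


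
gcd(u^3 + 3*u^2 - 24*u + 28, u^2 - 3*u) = 1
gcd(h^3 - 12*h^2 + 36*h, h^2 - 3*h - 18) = h - 6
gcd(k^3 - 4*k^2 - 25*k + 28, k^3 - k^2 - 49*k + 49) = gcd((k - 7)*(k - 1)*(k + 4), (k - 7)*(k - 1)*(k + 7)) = k^2 - 8*k + 7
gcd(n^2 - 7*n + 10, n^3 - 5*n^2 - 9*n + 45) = n - 5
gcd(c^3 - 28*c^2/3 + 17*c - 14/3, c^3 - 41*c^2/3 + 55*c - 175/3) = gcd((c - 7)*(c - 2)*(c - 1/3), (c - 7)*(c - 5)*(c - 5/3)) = c - 7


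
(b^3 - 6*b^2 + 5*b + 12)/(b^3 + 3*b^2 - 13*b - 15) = (b - 4)/(b + 5)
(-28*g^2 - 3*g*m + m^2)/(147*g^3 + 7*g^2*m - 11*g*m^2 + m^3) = (-4*g - m)/(21*g^2 + 4*g*m - m^2)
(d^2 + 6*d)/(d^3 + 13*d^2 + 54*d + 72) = d/(d^2 + 7*d + 12)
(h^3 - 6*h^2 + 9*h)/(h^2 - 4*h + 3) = h*(h - 3)/(h - 1)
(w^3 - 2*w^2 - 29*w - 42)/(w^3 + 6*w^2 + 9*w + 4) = (w^3 - 2*w^2 - 29*w - 42)/(w^3 + 6*w^2 + 9*w + 4)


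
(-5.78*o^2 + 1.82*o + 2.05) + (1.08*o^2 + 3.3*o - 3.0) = -4.7*o^2 + 5.12*o - 0.95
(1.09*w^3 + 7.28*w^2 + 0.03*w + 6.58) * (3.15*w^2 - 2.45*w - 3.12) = 3.4335*w^5 + 20.2615*w^4 - 21.1423*w^3 - 2.0601*w^2 - 16.2146*w - 20.5296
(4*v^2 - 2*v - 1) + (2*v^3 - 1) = 2*v^3 + 4*v^2 - 2*v - 2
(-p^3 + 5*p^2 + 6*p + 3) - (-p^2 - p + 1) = -p^3 + 6*p^2 + 7*p + 2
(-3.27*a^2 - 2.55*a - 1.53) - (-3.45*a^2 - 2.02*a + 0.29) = 0.18*a^2 - 0.53*a - 1.82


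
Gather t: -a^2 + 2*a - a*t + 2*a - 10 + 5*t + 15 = -a^2 + 4*a + t*(5 - a) + 5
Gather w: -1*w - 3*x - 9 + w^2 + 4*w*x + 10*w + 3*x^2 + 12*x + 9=w^2 + w*(4*x + 9) + 3*x^2 + 9*x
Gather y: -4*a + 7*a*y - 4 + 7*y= -4*a + y*(7*a + 7) - 4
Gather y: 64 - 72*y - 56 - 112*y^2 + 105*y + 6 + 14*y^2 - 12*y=-98*y^2 + 21*y + 14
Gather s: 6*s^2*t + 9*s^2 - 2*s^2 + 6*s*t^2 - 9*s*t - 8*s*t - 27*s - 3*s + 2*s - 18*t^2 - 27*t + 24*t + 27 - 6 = s^2*(6*t + 7) + s*(6*t^2 - 17*t - 28) - 18*t^2 - 3*t + 21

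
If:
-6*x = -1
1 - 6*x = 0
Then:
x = 1/6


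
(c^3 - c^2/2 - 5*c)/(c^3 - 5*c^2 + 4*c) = (c^2 - c/2 - 5)/(c^2 - 5*c + 4)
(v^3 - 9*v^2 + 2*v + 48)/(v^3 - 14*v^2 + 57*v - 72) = (v + 2)/(v - 3)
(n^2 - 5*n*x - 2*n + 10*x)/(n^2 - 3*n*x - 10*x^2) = (n - 2)/(n + 2*x)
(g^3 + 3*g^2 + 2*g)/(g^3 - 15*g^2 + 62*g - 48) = g*(g^2 + 3*g + 2)/(g^3 - 15*g^2 + 62*g - 48)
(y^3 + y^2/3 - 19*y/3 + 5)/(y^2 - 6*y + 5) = (y^2 + 4*y/3 - 5)/(y - 5)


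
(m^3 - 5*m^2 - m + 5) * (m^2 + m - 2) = m^5 - 4*m^4 - 8*m^3 + 14*m^2 + 7*m - 10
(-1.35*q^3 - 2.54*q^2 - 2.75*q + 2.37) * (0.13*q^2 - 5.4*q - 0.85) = -0.1755*q^5 + 6.9598*q^4 + 14.506*q^3 + 17.3171*q^2 - 10.4605*q - 2.0145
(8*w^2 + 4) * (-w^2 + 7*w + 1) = -8*w^4 + 56*w^3 + 4*w^2 + 28*w + 4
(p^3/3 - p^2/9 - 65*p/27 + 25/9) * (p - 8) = p^4/3 - 25*p^3/9 - 41*p^2/27 + 595*p/27 - 200/9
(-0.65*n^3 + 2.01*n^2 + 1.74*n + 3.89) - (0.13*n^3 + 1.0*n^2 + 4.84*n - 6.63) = -0.78*n^3 + 1.01*n^2 - 3.1*n + 10.52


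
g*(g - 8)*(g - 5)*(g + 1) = g^4 - 12*g^3 + 27*g^2 + 40*g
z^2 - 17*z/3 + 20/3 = (z - 4)*(z - 5/3)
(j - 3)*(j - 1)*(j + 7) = j^3 + 3*j^2 - 25*j + 21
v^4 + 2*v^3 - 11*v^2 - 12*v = v*(v - 3)*(v + 1)*(v + 4)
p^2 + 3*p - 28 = (p - 4)*(p + 7)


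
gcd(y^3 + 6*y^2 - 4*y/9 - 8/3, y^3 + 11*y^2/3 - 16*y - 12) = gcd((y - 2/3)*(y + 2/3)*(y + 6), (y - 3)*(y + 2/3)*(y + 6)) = y^2 + 20*y/3 + 4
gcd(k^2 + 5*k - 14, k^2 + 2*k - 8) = k - 2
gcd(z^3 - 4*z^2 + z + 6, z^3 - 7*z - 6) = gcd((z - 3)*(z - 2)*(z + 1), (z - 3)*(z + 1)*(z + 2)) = z^2 - 2*z - 3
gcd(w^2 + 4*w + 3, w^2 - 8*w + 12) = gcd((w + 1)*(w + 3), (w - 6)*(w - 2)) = 1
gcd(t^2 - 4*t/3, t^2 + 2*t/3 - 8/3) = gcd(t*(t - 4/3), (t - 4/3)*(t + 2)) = t - 4/3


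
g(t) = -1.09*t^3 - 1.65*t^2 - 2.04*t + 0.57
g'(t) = -3.27*t^2 - 3.3*t - 2.04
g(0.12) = 0.30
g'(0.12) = -2.48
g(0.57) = -1.33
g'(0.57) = -4.98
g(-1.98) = 6.60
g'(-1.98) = -8.33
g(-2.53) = 12.82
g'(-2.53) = -14.62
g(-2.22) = 8.89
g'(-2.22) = -10.83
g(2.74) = -39.83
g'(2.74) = -35.63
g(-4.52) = 76.74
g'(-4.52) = -53.93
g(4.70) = -158.63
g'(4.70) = -89.78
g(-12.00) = 1670.97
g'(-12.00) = -433.32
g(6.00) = -306.51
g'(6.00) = -139.56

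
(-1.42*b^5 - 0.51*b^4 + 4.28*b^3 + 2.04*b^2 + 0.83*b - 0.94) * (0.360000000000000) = -0.5112*b^5 - 0.1836*b^4 + 1.5408*b^3 + 0.7344*b^2 + 0.2988*b - 0.3384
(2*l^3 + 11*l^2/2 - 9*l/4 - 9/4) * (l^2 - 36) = 2*l^5 + 11*l^4/2 - 297*l^3/4 - 801*l^2/4 + 81*l + 81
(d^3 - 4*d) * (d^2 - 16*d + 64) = d^5 - 16*d^4 + 60*d^3 + 64*d^2 - 256*d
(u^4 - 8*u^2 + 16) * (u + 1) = u^5 + u^4 - 8*u^3 - 8*u^2 + 16*u + 16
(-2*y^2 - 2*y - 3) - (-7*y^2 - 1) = 5*y^2 - 2*y - 2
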